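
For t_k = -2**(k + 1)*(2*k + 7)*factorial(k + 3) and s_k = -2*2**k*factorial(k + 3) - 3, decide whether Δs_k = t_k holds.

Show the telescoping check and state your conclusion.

s_(k+1) = -2*2**(k + 1)*factorial(k + 4) - 3
s_(k+1) − s_k = -2**(k + 1)*(2*k + 7)*factorial(k + 3)
(s_(k+1) − s_k) − t_k = 0

Valid — Δs_k = t_k.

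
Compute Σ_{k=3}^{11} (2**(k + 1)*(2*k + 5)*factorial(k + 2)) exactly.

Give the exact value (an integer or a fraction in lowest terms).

t_(k+1)/t_k = 2*(k + 3)*(2*k + 7)/(2*k + 5).
So A=2*k + 6 and B=1, with C=k + 5/2.
Solve (2*k + 6)·f(k+1) − (1)·f(k) = k + 5/2.
deg f ≤ 0 (via 1,0,1).
Solving with deg f ≤ 0: f(k) = 1/2.
Get s_k = R·t_k = 2**(k + 1)*factorial(k + 2) with R(k) = B(k−1)f(k)/C(k) = 1/(2*k + 5).
Check: Δs_k = 2**(k + 1)*(2*k + 5)*factorial(k + 2). ✓
Sum = s_(12) − s_(3); s_(12) = 714164561510400, s_(3) = 1920 ⇒ 714164561508480.

Σ = 714164561508480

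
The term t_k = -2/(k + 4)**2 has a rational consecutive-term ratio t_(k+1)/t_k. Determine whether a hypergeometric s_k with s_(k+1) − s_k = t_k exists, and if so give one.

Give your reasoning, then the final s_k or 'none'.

r(k) = (k + 4)**2/(k + 5)**2 after simplifying.
A = k**2 + 8*k + 16, B = k**2 + 10*k + 25, C = 1.
Need (k**2 + 8*k + 16)·f(k+1) − (k**2 + 8*k + 16)·f(k) = 1.
Bound: deg f ≤ 0.
f = c0 ⇒ A·f(k+1) − B(k−1)·f(k) − C = -1. The system {-1 = 0} is inconsistent; no antidifference.

not Gosper-summable; s_k does not exist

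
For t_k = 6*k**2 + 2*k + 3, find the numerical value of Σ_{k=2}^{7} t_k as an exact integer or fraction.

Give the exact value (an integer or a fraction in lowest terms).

Step 1: r(k) = (6*k**2 + 14*k + 11)/(6*k**2 + 2*k + 3).
Gosper form: A/B · C(k+1)/C(k) with A=1, B=1, C=k**2 + k/3 + 1/2.
Need (1)·f(k+1) − (1)·f(k) = k**2 + k/3 + 1/2.
From deg A=0, deg B=0, deg C=2: d=3.
Match coefficients ⇒ f(k) = k*(2*k**2 - 2*k + 3)/6.
Get s_k = R·t_k = k*(2*k**2 - 2*k + 3) with R(k) = B(k−1)f(k)/C(k) = k*(2*k**2 - 2*k + 3)/(6*k**2 + 2*k + 3).
Verify: 6*k**2 + 2*k + 3 matches t_k.
Telescoping: Σ = s_(8) − s_(2) = 920 − (14) = 906.

Σ = 906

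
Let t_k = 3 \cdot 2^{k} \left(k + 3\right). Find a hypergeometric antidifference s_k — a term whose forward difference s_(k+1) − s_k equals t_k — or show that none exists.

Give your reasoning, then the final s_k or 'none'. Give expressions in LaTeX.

r(k) = 2*(k + 4)/(k + 3) after simplifying.
Normal form (A,B,C) = (2, 1, k + 3).
Solve (2)·f(k+1) − (1)·f(k) = k + 3.
d = 1 from the (0,0,1) case.
Match coefficients ⇒ f(k) = k + 1.
R(k) = B(k−1)·f(k)/C(k) = (k + 1)/(k + 3); s_k = R·t_k = 3*2**k*(k + 1).
s_(k+1) − s_k = 3*2**k*(k + 3) = t_k.

s_k = 3 \cdot 2^{k} \left(k + 1\right)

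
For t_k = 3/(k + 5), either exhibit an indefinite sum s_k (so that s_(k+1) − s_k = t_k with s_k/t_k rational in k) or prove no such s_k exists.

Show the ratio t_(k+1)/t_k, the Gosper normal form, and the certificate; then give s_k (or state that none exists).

none — t_k is not Gosper-summable

Ratio r(k) = (k + 5)/(k + 6).
Factor: A=k + 5; B=k + 6; C=1.
Set up (k + 5)·f(k+1) − (k + 5)·f(k) − (1) = 0.
deg f ≤ 0 (via 1,1,0).
Generic f = c0 gives residual -1; -1 = 0 cannot hold, so t_k is not Gosper-summable.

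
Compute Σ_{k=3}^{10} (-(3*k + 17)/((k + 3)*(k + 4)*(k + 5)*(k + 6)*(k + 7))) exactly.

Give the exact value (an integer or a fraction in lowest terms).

Σ = -38/16065

Step 1: r(k) = (k + 3)*(3*k + 20)/((k + 8)*(3*k + 17)).
Factor: A=k + 3; B=k + 8; C=k + 17/3.
Key eq: (k + 3)·f(k+1) = (k + 7)·f(k) + (k + 17/3).
From deg A=1, deg B=1, deg C=1: d=4.
Match coefficients ⇒ f(k) = k*(k + 5)*(k**2 + 13*k + 54)/216.
Then R = B(k−1)f/C = k*(k + 5)*(k + 7)*(k**2 + 13*k + 54)/(72*(3*k + 17)), so s_k = R(k)·t_k = k*(-k**2 - 13*k - 54)/(72*(k**3 + 13*k**2 + 54*k + 72)).
s_(k+1) − s_k = (-3*k - 17)/(k**5 + 25*k**4 + 245*k**3 + 1175*k**2 + 2754*k + 2520) = t_k.
Σ_(k=3)^(10) t_k = s_(11) − s_(3) = -583/42840 − (-17/1512) = -38/16065.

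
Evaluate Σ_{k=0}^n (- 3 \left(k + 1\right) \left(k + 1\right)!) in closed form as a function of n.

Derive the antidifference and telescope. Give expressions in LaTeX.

S(n) = 3 - 3 \left(n + 2\right)!

r(k) = (k + 2)**2/(k + 1) after simplifying.
Factor: A=k + 2; B=1; C=k + 1.
Set up (k + 2)·f(k+1) − (1)·f(k) − (k + 1) = 0.
Degrees (1,0,1) ⇒ d ≤ 0.
Solving with deg f ≤ 0: f(k) = 1.
R(k) = B(k−1)·f(k)/C(k) = 1/(k + 1); s_k = R·t_k = -3*factorial(k + 1).
Verify: -3*(k + 1)*factorial(k + 1) matches t_k.
s_(n+1) = -3*factorial(n + 2) and s_(0) = -3, so S(n) = 3 - 3*factorial(n + 2).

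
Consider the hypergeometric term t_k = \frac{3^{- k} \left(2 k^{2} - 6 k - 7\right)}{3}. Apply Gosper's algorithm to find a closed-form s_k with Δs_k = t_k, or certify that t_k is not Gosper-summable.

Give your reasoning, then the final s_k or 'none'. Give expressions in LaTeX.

Step 1: r(k) = (2*k**2 - 2*k - 11)/(3*(2*k**2 - 6*k - 7)).
Gosper form: A/B · C(k+1)/C(k) with A=1/3, B=1, C=k**2 - 3*k - 7/2.
Key eq: (1/3)·f(k+1) = (1)·f(k) + (k**2 - 3*k - 7/2).
deg f ≤ 2 (via 0,0,2).
Solve for f: f(k) = -3*(k**2 - 2*k - 4)/2 (degree 2 ≤ 2).
Certificate R = B(k−1)f/C = -3*(k**2 - 2*k - 4)/(2*k**2 - 6*k - 7) gives s_k = (-k**2 + 2*k + 4)/3**k.
Δs = (2*k**2 - 6*k - 7)/(3*3**k), as required.

s_k = 3^{- k} \left(- k^{2} + 2 k + 4\right)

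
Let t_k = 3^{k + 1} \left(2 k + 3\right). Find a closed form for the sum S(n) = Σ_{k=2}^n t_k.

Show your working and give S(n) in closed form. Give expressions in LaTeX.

S(n) = 9 \cdot 3^{n} n + 9 \cdot 3^{n} - 54

t_(k+1)/t_k = 3*(2*k + 5)/(2*k + 3).
Gosper form: A/B · C(k+1)/C(k) with A=3, B=1, C=k + 3/2.
Need (3)·f(k+1) − (1)·f(k) = k + 3/2.
Degrees (0,0,1) ⇒ d ≤ 1.
Coefficient equations give f(k) = k/2.
Get s_k = R·t_k = 3**(k + 1)*k with R(k) = B(k−1)f(k)/C(k) = k/(2*k + 3).
Check: Δs_k = 3**(k + 1)*(2*k + 3). ✓
Σ_(k=2)^n t_k = s_(n+1) − s_(2) = (3**(n + 2)*(n + 1)) − (54), i.e. 9*3**n*n + 9*3**n - 54.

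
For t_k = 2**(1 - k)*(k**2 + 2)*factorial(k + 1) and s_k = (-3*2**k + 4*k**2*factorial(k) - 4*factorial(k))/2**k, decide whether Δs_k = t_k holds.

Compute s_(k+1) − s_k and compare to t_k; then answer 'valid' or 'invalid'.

Valid — Δs_k = t_k.

s_(k+1) = (-3*2**k + 2*k**3*factorial(k) + 6*k**2*factorial(k) + 4*k*factorial(k))/2**k
s_(k+1) − s_k = 2**(1 - k)*(k**2 + 2)*factorial(k + 1)
(s_(k+1) − s_k) − t_k = 0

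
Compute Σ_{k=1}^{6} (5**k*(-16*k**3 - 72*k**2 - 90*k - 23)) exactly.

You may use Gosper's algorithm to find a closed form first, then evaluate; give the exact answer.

t_(k+1)/t_k = 5*(16*k**3 + 120*k**2 + 282*k + 201)/(16*k**3 + 72*k**2 + 90*k + 23).
Take A(k)=5, B(k)=1, C(k)=k**3 + 9*k**2/2 + 45*k/8 + 23/16.
Key eq: (5)·f(k+1) = (1)·f(k) + (k**3 + 9*k**2/2 + 45*k/8 + 23/16).
Degrees (0,0,3) ⇒ d ≤ 3.
Solving with deg f ≤ 3: f(k) = (4*k**3 + 3*k**2 - 3)/16.
Then R = B(k−1)f/C = (4*k**3 + 3*k**2 - 3)/(16*k**3 + 72*k**2 + 90*k + 23), so s_k = R(k)·t_k = 5**k*(-4*k**3 - 3*k**2 + 3).
Verify: 5**k*(-16*k**3 - 72*k**2 - 90*k - 23) matches t_k.
Evaluate s at k=7 and k=1: -118437500 and -20; difference -118437480.

Σ = -118437480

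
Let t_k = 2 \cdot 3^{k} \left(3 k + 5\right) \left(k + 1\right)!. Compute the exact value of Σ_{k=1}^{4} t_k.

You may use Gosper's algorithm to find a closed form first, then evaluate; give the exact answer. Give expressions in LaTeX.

Σ = 349908

Step 1: r(k) = 3*(k + 2)*(3*k + 8)/(3*k + 5).
Take A(k)=3*k + 6, B(k)=1, C(k)=k + 5/3.
Solve (3*k + 6)·f(k+1) − (1)·f(k) = k + 5/3.
Degrees (1,0,1) ⇒ d ≤ 0.
Solving with deg f ≤ 0: f(k) = 1/3.
Then R = B(k−1)f/C = 1/(3*k + 5), so s_k = R(k)·t_k = 2*3**k*factorial(k + 1).
Δs = 2*3**k*(3*k + 5)*factorial(k + 1), as required.
Evaluate s at k=5 and k=1: 349920 and 12; difference 349908.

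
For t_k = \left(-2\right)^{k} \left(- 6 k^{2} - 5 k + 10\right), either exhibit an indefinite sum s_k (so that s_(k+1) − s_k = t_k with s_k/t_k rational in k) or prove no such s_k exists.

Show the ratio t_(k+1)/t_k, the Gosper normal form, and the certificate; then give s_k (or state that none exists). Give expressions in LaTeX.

s_k = \left(-2\right)^{k} \left(2 k^{2} - k - 4\right)

The ratio is 2*(-5*k - 6*(k + 1)**2 + 5)/(6*k**2 + 5*k - 10).
So A=-2 and B=1, with C=k**2 + 5*k/6 - 5/3.
f must satisfy (-2)·f(k+1) − (1)·f(k) = k**2 + 5*k/6 - 5/3.
From deg A=0, deg B=0, deg C=2: d=2.
Coefficient equations give f(k) = -(2*k**2 - k - 4)/6.
So s_k = (B(k−1)f/C)·t_k = (-(2*k**2 - k - 4)/(6*k**2 + 5*k - 10))·t_k = (-2)**k*(2*k**2 - k - 4).
Δs = (-2)**k*(-6*k**2 - 5*k + 10), as required.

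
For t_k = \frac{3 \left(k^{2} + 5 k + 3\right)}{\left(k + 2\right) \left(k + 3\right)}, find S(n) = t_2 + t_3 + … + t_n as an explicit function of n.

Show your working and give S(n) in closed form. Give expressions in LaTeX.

Step 1: r(k) = (k + 2)*(5*k + (k + 1)**2 + 8)/((k + 4)*(k**2 + 5*k + 3)).
A = k + 2, B = k + 4, C = k**2 + 5*k + 3.
Set up (k + 2)·f(k+1) − (k + 3)·f(k) − (k**2 + 5*k + 3) = 0.
From deg A=1, deg B=1, deg C=2: d=2.
Coefficient equations give f(k) = k*(2*k + 1)/2.
Then R = B(k−1)f/C = k*(k + 3)*(2*k + 1)/(2*(k**2 + 5*k + 3)), so s_k = R(k)·t_k = 3*k*(2*k + 1)/(2*(k + 2)).
Verify: 3*(k**2 + 5*k + 3)/(k**2 + 5*k + 6) matches t_k.
Evaluate: s_(n+1) = 3*(2*n**2 + 5*n + 3)/(2*(n + 3)); subtract s_(2) = 15/4 ⇒ S(n) = 3*(4*n**2 + 5*n - 9)/(4*(n + 3)).

S(n) = \frac{3 \left(4 n^{2} + 5 n - 9\right)}{4 \left(n + 3\right)}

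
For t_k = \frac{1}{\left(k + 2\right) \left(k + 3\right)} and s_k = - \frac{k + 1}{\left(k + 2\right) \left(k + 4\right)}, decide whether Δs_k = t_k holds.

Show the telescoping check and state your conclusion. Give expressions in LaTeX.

s_(k+1) = (-k - 2)/((k + 3)*(k + 5))
s_(k+1) − s_k = (k**2 + 3*k - 1)/(k**4 + 14*k**3 + 71*k**2 + 154*k + 120)
(s_(k+1) − s_k) − t_k = 3*(-2*k - 7)/(k**4 + 14*k**3 + 71*k**2 + 154*k + 120)

Invalid: residual \frac{3 \left(- 2 k - 7\right)}{k^{4} + 14 k^{3} + 71 k^{2} + 154 k + 120} ≠ 0.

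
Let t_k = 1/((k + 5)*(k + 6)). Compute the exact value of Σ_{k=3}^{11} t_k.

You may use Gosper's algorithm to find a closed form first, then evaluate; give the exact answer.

Σ = 9/136

t_(k+1)/t_k = (k + 5)/(k + 7).
Factor: A=k + 5; B=k + 7; C=1.
Set up (k + 5)·f(k+1) − (k + 6)·f(k) − (1) = 0.
From deg A=1, deg B=1, deg C=0: d=1.
Match coefficients ⇒ f(k) = k/5.
Get s_k = R·t_k = k/(5*(k + 5)) with R(k) = B(k−1)f(k)/C(k) = k*(k + 6)/5.
Check: Δs_k = 1/(k**2 + 11*k + 30). ✓
Sum = s_(12) − s_(3); s_(12) = 12/85, s_(3) = 3/40 ⇒ 9/136.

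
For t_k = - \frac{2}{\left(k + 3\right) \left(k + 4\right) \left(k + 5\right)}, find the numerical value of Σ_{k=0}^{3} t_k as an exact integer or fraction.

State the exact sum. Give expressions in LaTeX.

Σ = -11/168

r(k) = (k + 3)/(k + 6) after simplifying.
Factor: A=k + 3; B=k + 6; C=1.
Key eq: (k + 3)·f(k+1) = (k + 5)·f(k) + (1).
Bound: deg f ≤ 2.
Solving with deg f ≤ 2: f(k) = k*(k + 7)/24.
R(k) = B(k−1)·f(k)/C(k) = k*(k + 5)*(k + 7)/24; s_k = R·t_k = k*(-k - 7)/(12*(k + 3)*(k + 4)).
Δs = -2/(k**3 + 12*k**2 + 47*k + 60), as required.
Telescoping: Σ = s_(4) − s_(0) = -11/168 − (0) = -11/168.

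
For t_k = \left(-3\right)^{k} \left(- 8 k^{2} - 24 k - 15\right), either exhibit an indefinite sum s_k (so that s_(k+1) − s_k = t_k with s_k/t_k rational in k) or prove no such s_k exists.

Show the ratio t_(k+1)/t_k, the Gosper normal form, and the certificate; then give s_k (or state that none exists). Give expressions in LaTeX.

Ratio r(k) = 3*(-8*k**2 - 40*k - 47)/(8*k**2 + 24*k + 15).
So A=-3 and B=1, with C=k**2 + 3*k + 15/8.
Solve (-3)·f(k+1) − (1)·f(k) = k**2 + 3*k + 15/8.
From deg A=0, deg B=0, deg C=2: d=2.
Coefficient equations give f(k) = -k*(2*k + 3)/8.
Then R = B(k−1)f/C = -k*(2*k + 3)/(8*k**2 + 24*k + 15), so s_k = R(k)·t_k = (-3)**k*k*(2*k + 3).
Δs = (-3)**k*(-8*k**2 - 24*k - 15), as required.

s_k = \left(-3\right)^{k} k \left(2 k + 3\right)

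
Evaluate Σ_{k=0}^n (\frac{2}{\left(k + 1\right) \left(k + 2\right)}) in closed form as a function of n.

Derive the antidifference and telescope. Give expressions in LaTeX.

S(n) = \frac{2 \left(n + 1\right)}{n + 2}

Ratio r(k) = (k + 1)/(k + 3).
Normal form (A,B,C) = (k + 1, k + 3, 1).
Set up (k + 1)·f(k+1) − (k + 2)·f(k) − (1) = 0.
Bound: deg f ≤ 1.
Solve for f: f(k) = k (degree 1 ≤ 1).
Then R = B(k−1)f/C = k*(k + 2), so s_k = R(k)·t_k = 2*k/(k + 1).
Verify: 2/(k**2 + 3*k + 2) matches t_k.
Σ_(k=0)^n t_k = s_(n+1) − s_(0) = (2*(n + 1)/(n + 2)) − (0), i.e. 2*(n + 1)/(n + 2).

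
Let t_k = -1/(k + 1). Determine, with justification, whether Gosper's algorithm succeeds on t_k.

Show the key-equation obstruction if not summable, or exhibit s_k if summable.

Step 1: r(k) = (k + 1)/(k + 2).
So A=k + 1 and B=k + 2, with C=1.
Key eq: (k + 1)·f(k+1) = (k + 1)·f(k) + (1).
Bound: deg f ≤ 0.
f = c0 ⇒ A·f(k+1) − B(k−1)·f(k) − C = -1. The system {-1 = 0} is inconsistent; no antidifference.

No; the coefficient equations for f are inconsistent.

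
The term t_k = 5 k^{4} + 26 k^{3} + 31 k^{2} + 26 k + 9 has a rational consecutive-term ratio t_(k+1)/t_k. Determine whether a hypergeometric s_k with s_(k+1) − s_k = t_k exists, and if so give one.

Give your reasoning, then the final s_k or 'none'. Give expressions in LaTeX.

Step 1: r(k) = (5*k**4 + 46*k**3 + 139*k**2 + 186*k + 97)/(5*k**4 + 26*k**3 + 31*k**2 + 26*k + 9).
A = 1, B = 1, C = k**4 + 26*k**3/5 + 31*k**2/5 + 26*k/5 + 9/5.
Solve (1)·f(k+1) − (1)·f(k) = k**4 + 26*k**3/5 + 31*k**2/5 + 26*k/5 + 9/5.
Degrees (0,0,4) ⇒ d ≤ 5.
Match coefficients ⇒ f(k) = k*(k**4 + 4*k**3 - k**2 + 4*k + 1)/5.
R(k) = B(k−1)·f(k)/C(k) = k*(k**4 + 4*k**3 - k**2 + 4*k + 1)/(5*k**4 + 26*k**3 + 31*k**2 + 26*k + 9); s_k = R·t_k = k*(k**4 + 4*k**3 - k**2 + 4*k + 1).
Check: Δs_k = 5*k**4 + 26*k**3 + 31*k**2 + 26*k + 9. ✓

s_k = k \left(k^{4} + 4 k^{3} - k^{2} + 4 k + 1\right)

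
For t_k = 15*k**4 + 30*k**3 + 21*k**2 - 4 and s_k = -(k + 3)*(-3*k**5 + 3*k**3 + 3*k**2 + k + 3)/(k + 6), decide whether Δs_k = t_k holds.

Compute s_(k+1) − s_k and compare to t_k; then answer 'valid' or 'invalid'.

Invalid: residual 9*(-4*k**5 - 40*k**4 - 68*k**3 - 43*k**2 + k + 7)/(k**2 + 13*k + 42) ≠ 0.

s_(k+1) = -(k + 4)*(k - 3*(k + 1)**5 + 3*(k + 1)**3 + 3*(k + 1)**2 + 4)/(k + 7)
s_(k+1) − s_k = (15*k**6 + 189*k**5 + 681*k**4 + 921*k**3 + 491*k**2 - 43*k - 105)/(k**2 + 13*k + 42)
(s_(k+1) − s_k) − t_k = 9*(-4*k**5 - 40*k**4 - 68*k**3 - 43*k**2 + k + 7)/(k**2 + 13*k + 42)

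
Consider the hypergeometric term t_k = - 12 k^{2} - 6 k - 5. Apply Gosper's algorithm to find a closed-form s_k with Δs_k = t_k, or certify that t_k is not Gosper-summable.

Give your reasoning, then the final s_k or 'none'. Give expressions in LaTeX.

s_k = k \left(- 4 k^{2} + 3 k - 4\right)

Step 1: r(k) = (12*k**2 + 30*k + 23)/(12*k**2 + 6*k + 5).
Factor: A=1; B=1; C=k**2 + k/2 + 5/12.
Key eq: (1)·f(k+1) = (1)·f(k) + (k**2 + k/2 + 5/12).
Bound: deg f ≤ 3.
Match coefficients ⇒ f(k) = k*(4*k**2 - 3*k + 4)/12.
Get s_k = R·t_k = k*(-4*k**2 + 3*k - 4) with R(k) = B(k−1)f(k)/C(k) = k*(4*k**2 - 3*k + 4)/(12*k**2 + 6*k + 5).
Check: Δs_k = -12*k**2 - 6*k - 5. ✓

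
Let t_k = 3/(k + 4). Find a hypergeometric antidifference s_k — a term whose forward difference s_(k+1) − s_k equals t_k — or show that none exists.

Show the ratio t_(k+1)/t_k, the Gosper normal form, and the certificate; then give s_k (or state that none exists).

r(k) = (k + 4)/(k + 5) after simplifying.
So A=k + 4 and B=k + 5, with C=1.
f must satisfy (k + 4)·f(k+1) − (k + 4)·f(k) = 1.
Bound: deg f ≤ 0.
Write f(k) = c0. Then LHS − RHS = -1, requiring -1 = 0: contradictory. No certificate.

no hypergeometric antidifference exists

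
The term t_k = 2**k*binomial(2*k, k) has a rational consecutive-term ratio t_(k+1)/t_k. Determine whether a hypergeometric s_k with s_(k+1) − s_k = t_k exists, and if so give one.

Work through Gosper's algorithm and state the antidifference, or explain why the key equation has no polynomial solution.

no hypergeometric antidifference exists

t_(k+1)/t_k = 4*(2*k + 1)/(k + 1).
Factor: A=8*k + 4; B=k + 1; C=1.
Key eq: (8*k + 4)·f(k+1) = (k)·f(k) + (1).
Bound: deg f ≤ -1.
deg f ≤ -1 is impossible — no certificate.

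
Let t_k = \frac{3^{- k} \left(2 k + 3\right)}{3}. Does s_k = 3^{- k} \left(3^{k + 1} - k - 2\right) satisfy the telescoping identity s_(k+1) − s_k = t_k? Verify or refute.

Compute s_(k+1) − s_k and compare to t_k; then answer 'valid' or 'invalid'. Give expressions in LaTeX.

valid; difference matches t_k

s_(k+1) = (9*3**k - k - 3)/(3*3**k)
s_(k+1) − s_k = (2*k + 3)/(3*3**k)
(s_(k+1) − s_k) − t_k = 0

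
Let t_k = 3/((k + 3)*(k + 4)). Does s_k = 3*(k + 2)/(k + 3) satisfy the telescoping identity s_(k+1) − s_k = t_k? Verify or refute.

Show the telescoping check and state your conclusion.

s_(k+1) = 3*(k + 3)/(k + 4)
s_(k+1) − s_k = 3/(k**2 + 7*k + 12)
(s_(k+1) − s_k) − t_k = 0

Valid: the claim telescopes to t_k.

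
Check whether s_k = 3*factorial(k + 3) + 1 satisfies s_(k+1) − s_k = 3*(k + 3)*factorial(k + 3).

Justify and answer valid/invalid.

valid; difference matches t_k

s_(k+1) = 3*factorial(k + 4) + 1
s_(k+1) − s_k = 3*(k + 3)*factorial(k + 3)
(s_(k+1) − s_k) − t_k = 0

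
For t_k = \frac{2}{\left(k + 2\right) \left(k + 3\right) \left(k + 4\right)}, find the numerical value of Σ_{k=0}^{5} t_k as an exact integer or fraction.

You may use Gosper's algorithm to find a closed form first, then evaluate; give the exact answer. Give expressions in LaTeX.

Σ = 11/72

r(k) = (k + 2)/(k + 5) after simplifying.
Normal form (A,B,C) = (k + 2, k + 5, 1).
Need (k + 2)·f(k+1) − (k + 4)·f(k) = 1.
d = 2 from the (1,1,0) case.
Match coefficients ⇒ f(k) = k*(k + 5)/12.
So s_k = (B(k−1)f/C)·t_k = (k*(k + 4)*(k + 5)/12)·t_k = k*(k + 5)/(6*(k + 2)*(k + 3)).
s_(k+1) − s_k = 2/(k**3 + 9*k**2 + 26*k + 24) = t_k.
Sum = s_(6) − s_(0); s_(6) = 11/72, s_(0) = 0 ⇒ 11/72.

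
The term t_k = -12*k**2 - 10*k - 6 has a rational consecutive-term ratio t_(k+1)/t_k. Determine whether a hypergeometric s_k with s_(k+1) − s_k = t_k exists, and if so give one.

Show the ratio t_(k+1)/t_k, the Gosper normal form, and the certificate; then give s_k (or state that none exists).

Compute t_(k+1)/t_k: get (6*k**2 + 17*k + 14)/(6*k**2 + 5*k + 3).
Normal form (A,B,C) = (1, 1, k**2 + 5*k/6 + 1/2).
Need (1)·f(k+1) − (1)·f(k) = k**2 + 5*k/6 + 1/2.
Bound: deg f ≤ 3.
Solve for f: f(k) = k*(4*k**2 - k + 3)/12 (degree 3 ≤ 3).
So s_k = (B(k−1)f/C)·t_k = (k*(4*k**2 - k + 3)/(2*(6*k**2 + 5*k + 3)))·t_k = k*(-4*k**2 + k - 3).
Check: Δs_k = -12*k**2 - 10*k - 6. ✓

s_k = k*(-4*k**2 + k - 3)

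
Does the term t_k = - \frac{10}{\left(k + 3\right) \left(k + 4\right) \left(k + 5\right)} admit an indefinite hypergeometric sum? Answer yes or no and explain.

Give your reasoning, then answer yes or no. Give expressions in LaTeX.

Yes. s_k = \frac{5 k \left(- k - 7\right)}{12 \left(k + 3\right) \left(k + 4\right)}.

The ratio is (k + 3)/(k + 6).
Gosper form: A/B · C(k+1)/C(k) with A=k + 3, B=k + 6, C=1.
Need (k + 3)·f(k+1) − (k + 5)·f(k) = 1.
Bound: deg f ≤ 2.
Match coefficients ⇒ f(k) = k*(k + 7)/24.
Then R = B(k−1)f/C = k*(k + 5)*(k + 7)/24, so s_k = R(k)·t_k = 5*k*(-k - 7)/(12*(k + 3)*(k + 4)).
s_(k+1) − s_k = -10/(k**3 + 12*k**2 + 47*k + 60) = t_k.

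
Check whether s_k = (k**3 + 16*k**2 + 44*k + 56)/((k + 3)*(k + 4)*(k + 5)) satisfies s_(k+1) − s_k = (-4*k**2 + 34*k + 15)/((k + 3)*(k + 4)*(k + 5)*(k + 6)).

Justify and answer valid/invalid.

Valid — Δs_k = t_k.

s_(k+1) = (44*k + (k + 1)**3 + 16*(k + 1)**2 + 100)/((k + 4)*(k + 5)*(k + 6))
s_(k+1) − s_k = (-4*k**2 + 34*k + 15)/(k**4 + 18*k**3 + 119*k**2 + 342*k + 360)
(s_(k+1) − s_k) − t_k = 0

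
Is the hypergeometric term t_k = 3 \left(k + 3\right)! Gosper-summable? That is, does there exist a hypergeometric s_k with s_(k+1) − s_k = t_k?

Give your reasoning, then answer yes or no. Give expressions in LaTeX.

t_(k+1)/t_k = k + 4.
Normal form (A,B,C) = (k + 4, 1, 1).
Need (k + 4)·f(k+1) − (1)·f(k) = 1.
deg f ≤ -1 (via 1,0,0).
d = -1 < 0 ⇒ no nonzero polynomial f; not summable.

No. Not Gosper-summable.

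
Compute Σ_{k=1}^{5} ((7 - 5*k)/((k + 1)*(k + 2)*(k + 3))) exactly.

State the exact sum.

r(k) = (k + 1)*(5*k - 2)/((k + 4)*(5*k - 7)) after simplifying.
A = k + 1, B = k + 4, C = k - 7/5.
Set up (k + 1)·f(k+1) − (k + 3)·f(k) − (k - 7/5) = 0.
d = 2 from the (1,1,1) case.
Coefficient equations give f(k) = -k*(k + 13)/10.
Get s_k = R·t_k = k*(k + 13)/(2*(k + 1)*(k + 2)) with R(k) = B(k−1)f(k)/C(k) = -k*(k + 3)*(k + 13)/(2*(5*k - 7)).
Verify: (7 - 5*k)/(k**3 + 6*k**2 + 11*k + 6) matches t_k.
Evaluate s at k=6 and k=1: 57/56 and 7/6; difference -25/168.

Σ = -25/168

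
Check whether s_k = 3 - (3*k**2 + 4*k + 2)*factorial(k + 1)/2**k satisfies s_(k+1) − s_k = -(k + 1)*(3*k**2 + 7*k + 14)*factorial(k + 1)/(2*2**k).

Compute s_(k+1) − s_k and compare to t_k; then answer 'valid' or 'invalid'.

Valid: the claim telescopes to t_k.

s_(k+1) = -2**(-k - 1)*(4*k + 3*(k + 1)**2 + 6)*factorial(k + 2) + 3
s_(k+1) − s_k = -(k + 1)*(3*k**2 + 7*k + 14)*factorial(k + 1)/(2*2**k)
(s_(k+1) − s_k) − t_k = 0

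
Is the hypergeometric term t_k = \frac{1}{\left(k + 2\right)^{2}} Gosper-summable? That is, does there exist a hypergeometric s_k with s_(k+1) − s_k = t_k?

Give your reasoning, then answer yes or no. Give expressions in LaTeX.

No — key equation has no polynomial f.

r(k) = (k + 2)**2/(k + 3)**2 after simplifying.
Factor: A=k**2 + 4*k + 4; B=k**2 + 6*k + 9; C=1.
Set up (k**2 + 4*k + 4)·f(k+1) − (k**2 + 4*k + 4)·f(k) − (1) = 0.
d = 0 from the (2,2,0) case.
Put f(k) = c0: A·f(k+1) − B(k−1)·f(k) − C = -1; need -1 = 0 — inconsistent ⇒ no f, not summable.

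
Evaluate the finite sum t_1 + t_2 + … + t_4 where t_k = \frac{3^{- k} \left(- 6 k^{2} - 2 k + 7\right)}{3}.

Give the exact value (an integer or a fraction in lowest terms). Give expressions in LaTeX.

Σ = -472/243

Ratio r(k) = (6*k**2 + 14*k + 1)/(3*(6*k**2 + 2*k - 7)).
A = 1/3, B = 1, C = k**2 + k/3 - 7/6.
Need (1/3)·f(k+1) − (1)·f(k) = k**2 + k/3 - 7/6.
Degrees (0,0,2) ⇒ d ≤ 2.
A polynomial solution: f(k) = -k*(3*k + 4)/2.
Then R = B(k−1)f/C = -3*k*(3*k + 4)/(6*k**2 + 2*k - 7), so s_k = R(k)·t_k = k*(3*k + 4)/3**k.
s_(k+1) − s_k = (-6*k**2 - 2*k + 7)/(3*3**k) = t_k.
Telescoping: Σ = s_(5) − s_(1) = 95/243 − (7/3) = -472/243.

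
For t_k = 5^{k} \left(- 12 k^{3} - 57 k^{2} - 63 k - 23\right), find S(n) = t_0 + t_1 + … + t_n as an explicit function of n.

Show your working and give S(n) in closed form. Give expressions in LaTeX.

S(n) = - 15 \cdot 5^{n} n^{3} - 60 \cdot 5^{n} n^{2} - 60 \cdot 5^{n} n - 25 \cdot 5^{n} + 2

Step 1: r(k) = 5*(12*k**3 + 93*k**2 + 213*k + 155)/(12*k**3 + 57*k**2 + 63*k + 23).
Normal form (A,B,C) = (5, 1, k**3 + 19*k**2/4 + 21*k/4 + 23/12).
Solve (5)·f(k+1) − (1)·f(k) = k**3 + 19*k**2/4 + 21*k/4 + 23/12.
Degrees (0,0,3) ⇒ d ≤ 3.
Coefficient equations give f(k) = (3*k**3 + 3*k**2 - 3*k + 2)/12.
Get s_k = R·t_k = 5**k*(-3*k**3 - 3*k**2 + 3*k - 2) with R(k) = B(k−1)f(k)/C(k) = (3*k**3 + 3*k**2 - 3*k + 2)/(12*k**3 + 57*k**2 + 63*k + 23).
Verify: 5**k*(-12*k**3 - 57*k**2 - 63*k - 23) matches t_k.
Evaluate: s_(n+1) = 5**(n + 1)*(-3*n**3 - 12*n**2 - 12*n - 5); subtract s_(0) = -2 ⇒ S(n) = -15*5**n*n**3 - 60*5**n*n**2 - 60*5**n*n - 25*5**n + 2.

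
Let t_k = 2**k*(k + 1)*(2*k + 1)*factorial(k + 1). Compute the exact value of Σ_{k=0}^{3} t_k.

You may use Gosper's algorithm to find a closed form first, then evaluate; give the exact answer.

Compute t_(k+1)/t_k: get (k + 2)**2*(4*k + 6)/((k + 1)*(2*k + 1)).
Gosper form: A/B · C(k+1)/C(k) with A=2*k + 4, B=1, C=k**2 + 3*k/2 + 1/2.
Set up (2*k + 4)·f(k+1) − (1)·f(k) − (k**2 + 3*k/2 + 1/2) = 0.
Bound: deg f ≤ 1.
Coefficient equations give f(k) = (k - 1)/2.
So s_k = (B(k−1)f/C)·t_k = ((k - 1)/((k + 1)*(2*k + 1)))·t_k = 2**k*(k - 1)*factorial(k + 1).
s_(k+1) − s_k = 2**k*(k + 1)*(2*k + 1)*factorial(k + 1) = t_k.
Evaluate s at k=4 and k=0: 5760 and -1; difference 5761.

Σ = 5761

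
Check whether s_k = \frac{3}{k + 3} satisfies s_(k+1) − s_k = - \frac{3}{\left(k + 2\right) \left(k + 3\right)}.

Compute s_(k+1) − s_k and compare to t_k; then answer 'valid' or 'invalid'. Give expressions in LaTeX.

s_(k+1) = 3/(k + 4)
s_(k+1) − s_k = -3/((k + 3)*(k + 4))
(s_(k+1) − s_k) − t_k = 6/(k**3 + 9*k**2 + 26*k + 24)

Invalid: residual \frac{6}{k^{3} + 9 k^{2} + 26 k + 24} ≠ 0.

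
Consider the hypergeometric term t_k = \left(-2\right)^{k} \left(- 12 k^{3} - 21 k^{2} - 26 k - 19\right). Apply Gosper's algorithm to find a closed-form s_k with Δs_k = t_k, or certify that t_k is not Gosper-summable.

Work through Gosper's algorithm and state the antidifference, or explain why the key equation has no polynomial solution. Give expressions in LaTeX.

s_k = \left(-2\right)^{k} \left(4 k^{3} - k^{2} + 2 k + 3\right)

Ratio r(k) = 2*(-12*k**3 - 57*k**2 - 104*k - 78)/(12*k**3 + 21*k**2 + 26*k + 19).
Factor: A=-2; B=1; C=k**3 + 7*k**2/4 + 13*k/6 + 19/12.
Need (-2)·f(k+1) − (1)·f(k) = k**3 + 7*k**2/4 + 13*k/6 + 19/12.
deg f ≤ 3 (via 0,0,3).
Coefficient equations give f(k) = -(4*k**3 - k**2 + 2*k + 3)/12.
So s_k = (B(k−1)f/C)·t_k = (-(4*k**3 - k**2 + 2*k + 3)/(12*k**3 + 21*k**2 + 26*k + 19))·t_k = (-2)**k*(4*k**3 - k**2 + 2*k + 3).
Verify: (-2)**k*(-12*k**3 - 21*k**2 - 26*k - 19) matches t_k.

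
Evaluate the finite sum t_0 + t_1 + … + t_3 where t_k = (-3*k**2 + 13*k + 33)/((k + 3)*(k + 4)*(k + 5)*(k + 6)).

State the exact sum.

Σ = 13/70

r(k) = (k + 3)*(13*k - 3*(k + 1)**2 + 46)/((k + 7)*(-3*k**2 + 13*k + 33)) after simplifying.
Take A(k)=k + 3, B(k)=k + 7, C(k)=k**2 - 13*k/3 - 11.
Solve (k + 3)·f(k+1) − (k + 6)·f(k) = k**2 - 13*k/3 - 11.
deg f ≤ 3 (via 1,1,2).
A polynomial solution: f(k) = -k*(k**2 + 57*k + 107)/45.
Then R = B(k−1)f/C = -k*(k + 6)*(k**2 + 57*k + 107)/(15*(3*k**2 - 13*k - 33)), so s_k = R(k)·t_k = k*(k**2 + 57*k + 107)/(15*(k + 3)*(k + 4)*(k + 5)).
Δs = (-3*k**2 + 13*k + 33)/(k**4 + 18*k**3 + 119*k**2 + 342*k + 360), as required.
Sum = s_(4) − s_(0); s_(4) = 13/70, s_(0) = 0 ⇒ 13/70.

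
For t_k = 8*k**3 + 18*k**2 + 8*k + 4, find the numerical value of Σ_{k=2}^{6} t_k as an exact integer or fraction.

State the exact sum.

Ratio r(k) = (4*k**3 + 21*k**2 + 34*k + 19)/(4*k**3 + 9*k**2 + 4*k + 2).
Factor: A=1; B=1; C=k**3 + 9*k**2/4 + k + 1/2.
f must satisfy (1)·f(k+1) − (1)·f(k) = k**3 + 9*k**2/4 + k + 1/2.
Bound: deg f ≤ 4.
Solving with deg f ≤ 4: f(k) = k*(2*k**3 + 2*k**2 - 3*k + 3)/8.
So s_k = (B(k−1)f/C)·t_k = (k*(2*k**3 + 2*k**2 - 3*k + 3)/(2*(4*k**3 + 9*k**2 + 4*k + 2)))·t_k = k*(2*k**3 + 2*k**2 - 3*k + 3).
Check: Δs_k = 8*k**3 + 18*k**2 + 8*k + 4. ✓
Sum = s_(7) − s_(2); s_(7) = 5362, s_(2) = 42 ⇒ 5320.

Σ = 5320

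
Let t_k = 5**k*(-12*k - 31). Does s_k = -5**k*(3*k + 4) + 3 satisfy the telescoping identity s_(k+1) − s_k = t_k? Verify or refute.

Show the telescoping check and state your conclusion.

valid (s_(k+1) − s_k reduces to t_k)

s_(k+1) = -5*5**k*(3*k + 7) + 3
s_(k+1) − s_k = 5**k*(-12*k - 31)
(s_(k+1) − s_k) − t_k = 0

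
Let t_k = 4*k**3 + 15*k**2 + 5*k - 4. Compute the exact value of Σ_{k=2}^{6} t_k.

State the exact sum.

Ratio r(k) = (4*k**3 + 27*k**2 + 47*k + 20)/(4*k**3 + 15*k**2 + 5*k - 4).
Factor: A=1; B=1; C=k**3 + 15*k**2/4 + 5*k/4 - 1.
Solve (1)·f(k+1) − (1)·f(k) = k**3 + 15*k**2/4 + 5*k/4 - 1.
d = 4 from the (0,0,3) case.
Solve for f: f(k) = k*(k**3 + 3*k**2 - 4*k - 4)/4 (degree 4 ≤ 4).
R(k) = B(k−1)·f(k)/C(k) = k*(k**3 + 3*k**2 - 4*k - 4)/(4*k**3 + 15*k**2 + 5*k - 4); s_k = R·t_k = k*(k**3 + 3*k**2 - 4*k - 4).
Verify: 4*k**3 + 15*k**2 + 5*k - 4 matches t_k.
Evaluate s at k=7 and k=2: 3206 and 16; difference 3190.

Σ = 3190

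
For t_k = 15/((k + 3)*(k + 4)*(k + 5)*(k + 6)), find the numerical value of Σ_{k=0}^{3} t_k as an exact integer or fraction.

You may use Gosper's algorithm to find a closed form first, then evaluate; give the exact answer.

Σ = 37/504

Step 1: r(k) = (k + 3)/(k + 7).
So A=k + 3 and B=k + 7, with C=1.
Need (k + 3)·f(k+1) − (k + 6)·f(k) = 1.
deg f ≤ 3 (via 1,1,0).
Coefficient equations give f(k) = k*(k**2 + 12*k + 47)/180.
Certificate R = B(k−1)f/C = k*(k + 6)*(k**2 + 12*k + 47)/180 gives s_k = k*(k**2 + 12*k + 47)/(12*(k + 3)*(k + 4)*(k + 5)).
Check: Δs_k = 15/(k**4 + 18*k**3 + 119*k**2 + 342*k + 360). ✓
Evaluate s at k=4 and k=0: 37/504 and 0; difference 37/504.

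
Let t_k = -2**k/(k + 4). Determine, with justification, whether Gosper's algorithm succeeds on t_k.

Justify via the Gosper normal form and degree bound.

No — t_k has no hypergeometric antidifference.

Compute t_(k+1)/t_k: get 2*(k + 4)/(k + 5).
A = 2*k + 8, B = k + 5, C = 1.
Key eq: (2*k + 8)·f(k+1) = (k + 4)·f(k) + (1).
deg f ≤ -1 (via 1,1,0).
d = -1 < 0 ⇒ no nonzero polynomial f; not summable.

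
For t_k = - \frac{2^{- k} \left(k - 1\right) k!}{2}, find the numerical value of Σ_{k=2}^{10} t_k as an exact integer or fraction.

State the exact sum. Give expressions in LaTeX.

Σ = -155921/8

Compute t_(k+1)/t_k: get k*(k + 1)/(2*(k - 1)).
Take A(k)=k/2 + 1/2, B(k)=1, C(k)=k - 1.
Key eq: (k/2 + 1/2)·f(k+1) = (1)·f(k) + (k - 1).
Degrees (1,0,1) ⇒ d ≤ 0.
Match coefficients ⇒ f(k) = 2.
Certificate R = B(k−1)f/C = 2/(k - 1) gives s_k = -factorial(k)/2**k.
Check: Δs_k = -(k - 1)*factorial(k)/(2*2**k). ✓
Σ_(k=2)^(10) t_k = s_(11) − s_(2) = -155925/8 − (-1/2) = -155921/8.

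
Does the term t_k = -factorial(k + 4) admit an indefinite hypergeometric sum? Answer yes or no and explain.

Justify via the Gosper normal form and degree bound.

No — key equation has no polynomial f.

Compute t_(k+1)/t_k: get k + 5.
So A=k + 5 and B=1, with C=1.
Need (k + 5)·f(k+1) − (1)·f(k) = 1.
Bound: deg f ≤ -1.
d = -1 < 0 ⇒ no nonzero polynomial f; not summable.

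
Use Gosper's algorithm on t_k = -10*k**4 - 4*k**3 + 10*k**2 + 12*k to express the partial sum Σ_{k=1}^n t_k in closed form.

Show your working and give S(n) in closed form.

r(k) = (5*k**4 + 22*k**3 + 31*k**2 + 10*k - 4)/(k*(5*k**3 + 2*k**2 - 5*k - 6)) after simplifying.
Gosper form: A/B · C(k+1)/C(k) with A=1, B=1, C=k**4 + 2*k**3/5 - k**2 - 6*k/5.
Solve (1)·f(k+1) − (1)·f(k) = k**4 + 2*k**3/5 - k**2 - 6*k/5.
d = 5 from the (0,0,4) case.
A polynomial solution: f(k) = k*(k - 1)*(k**3 - k**2 - 2*k - 2)/5.
Certificate R = B(k−1)f/C = (k - 1)*(k**3 - k**2 - 2*k - 2)/(5*k**3 + 2*k**2 - 5*k - 6) gives s_k = 2*k*(-k**4 + 2*k**3 + k**2 - 2).
Verify: 2*k*(-5*k**3 - 2*k**2 + 5*k + 6) matches t_k.
Σ_(k=1)^n t_k = s_(n+1) − s_(1) = (2*n*(-n**4 - 3*n**3 - n**2 + 5*n + 4)) − (0), i.e. 2*n*(-n**4 - 3*n**3 - n**2 + 5*n + 4).

S(n) = 2*n*(-n**4 - 3*n**3 - n**2 + 5*n + 4)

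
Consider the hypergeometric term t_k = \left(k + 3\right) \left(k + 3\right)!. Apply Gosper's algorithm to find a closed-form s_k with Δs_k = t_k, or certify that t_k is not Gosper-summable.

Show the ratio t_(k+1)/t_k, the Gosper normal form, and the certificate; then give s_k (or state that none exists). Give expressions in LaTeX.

The ratio is (k + 4)**2/(k + 3).
A = k + 4, B = 1, C = k + 3.
Key eq: (k + 4)·f(k+1) = (1)·f(k) + (k + 3).
d = 0 from the (1,0,1) case.
Coefficient equations give f(k) = 1.
Certificate R = B(k−1)f/C = 1/(k + 3) gives s_k = factorial(k + 3).
Δs = (k + 3)*factorial(k + 3), as required.

s_k = \left(k + 3\right)!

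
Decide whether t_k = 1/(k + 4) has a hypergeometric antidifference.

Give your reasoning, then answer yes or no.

No — the linear system for f has no solution.

r(k) = (k + 4)/(k + 5) after simplifying.
So A=k + 4 and B=k + 5, with C=1.
Solve (k + 4)·f(k+1) − (k + 4)·f(k) = 1.
deg f ≤ 0 (via 1,1,0).
Generic f = c0 gives residual -1; -1 = 0 cannot hold, so t_k is not Gosper-summable.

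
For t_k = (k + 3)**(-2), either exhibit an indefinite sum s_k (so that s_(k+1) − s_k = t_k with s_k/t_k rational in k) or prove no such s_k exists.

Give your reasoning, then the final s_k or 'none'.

none (Gosper's algorithm certifies no s_k)

t_(k+1)/t_k = (k + 3)**2/(k + 4)**2.
Factor: A=k**2 + 6*k + 9; B=k**2 + 8*k + 16; C=1.
Set up (k**2 + 6*k + 9)·f(k+1) − (k**2 + 6*k + 9)·f(k) − (1) = 0.
Degrees (2,2,0) ⇒ d ≤ 0.
Put f(k) = c0: A·f(k+1) − B(k−1)·f(k) − C = -1; need -1 = 0 — inconsistent ⇒ no f, not summable.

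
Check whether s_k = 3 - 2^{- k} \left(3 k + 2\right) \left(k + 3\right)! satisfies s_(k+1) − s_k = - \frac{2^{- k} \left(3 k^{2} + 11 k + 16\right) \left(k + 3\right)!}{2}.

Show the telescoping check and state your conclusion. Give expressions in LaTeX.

s_(k+1) = -2**(-k - 1)*(3*k + 5)*factorial(k + 4) + 3
s_(k+1) − s_k = -(3*k**2 + 11*k + 16)*factorial(k + 3)/(2*2**k)
(s_(k+1) − s_k) − t_k = 0

valid; difference matches t_k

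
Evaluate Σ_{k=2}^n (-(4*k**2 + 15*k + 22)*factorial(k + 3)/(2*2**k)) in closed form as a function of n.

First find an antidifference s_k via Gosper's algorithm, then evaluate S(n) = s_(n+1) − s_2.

Compute t_(k+1)/t_k: get (k + 4)*(15*k + 4*(k + 1)**2 + 37)/(2*(4*k**2 + 15*k + 22)).
Factor: A=k/2 + 2; B=1; C=k**2 + 15*k/4 + 11/2.
f must satisfy (k/2 + 2)·f(k+1) − (1)·f(k) = k**2 + 15*k/4 + 11/2.
d = 1 from the (1,0,2) case.
Match coefficients ⇒ f(k) = (4*k + 3)/2.
So s_k = (B(k−1)f/C)·t_k = (2*(4*k + 3)/(4*k**2 + 15*k + 22))·t_k = -(4*k + 3)*factorial(k + 3)/2**k.
Δs = -(4*k**2 + 15*k + 22)*factorial(k + 3)/(2*2**k), as required.
Σ_(k=2)^n t_k = s_(n+1) − s_(2) = (-2**(-n - 1)*(4*n + 7)*factorial(n + 4)) − (-330), i.e. 330 - 2*n*factorial(n + 4)/2**n - 7*factorial(n + 4)/(2*2**n).

S(n) = 330 - 2*n*factorial(n + 4)/2**n - 7*factorial(n + 4)/(2*2**n)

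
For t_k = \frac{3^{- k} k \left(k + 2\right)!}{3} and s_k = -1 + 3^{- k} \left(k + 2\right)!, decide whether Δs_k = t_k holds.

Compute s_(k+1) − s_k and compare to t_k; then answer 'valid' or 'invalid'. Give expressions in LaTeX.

s_(k+1) = 3**(-k - 1)*factorial(k + 3) - 1
s_(k+1) − s_k = k*factorial(k + 2)/(3*3**k)
(s_(k+1) − s_k) − t_k = 0

valid; difference matches t_k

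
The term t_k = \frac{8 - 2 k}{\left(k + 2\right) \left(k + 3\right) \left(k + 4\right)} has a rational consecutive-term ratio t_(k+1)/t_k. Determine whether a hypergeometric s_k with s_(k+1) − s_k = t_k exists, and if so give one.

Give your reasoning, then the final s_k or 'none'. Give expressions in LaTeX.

t_(k+1)/t_k = (k - 3)*(k + 2)/((k - 4)*(k + 5)).
A = k + 2, B = k + 5, C = k - 4.
Key eq: (k + 2)·f(k+1) = (k + 4)·f(k) + (k - 4).
Bound: deg f ≤ 2.
Solving with deg f ≤ 2: f(k) = -k*(k + 11)/6.
R(k) = B(k−1)·f(k)/C(k) = -k*(k + 4)*(k + 11)/(6*(k - 4)); s_k = R·t_k = k*(k + 11)/(3*(k + 2)*(k + 3)).
Verify: 2*(4 - k)/(k**3 + 9*k**2 + 26*k + 24) matches t_k.

s_k = \frac{k \left(k + 11\right)}{3 \left(k + 2\right) \left(k + 3\right)}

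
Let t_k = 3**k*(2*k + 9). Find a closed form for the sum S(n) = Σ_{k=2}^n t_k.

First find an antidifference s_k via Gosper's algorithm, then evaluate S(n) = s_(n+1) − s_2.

S(n) = 3*3**n*n + 12*3**n - 45

The ratio is 3*(2*k + 11)/(2*k + 9).
Gosper form: A/B · C(k+1)/C(k) with A=3, B=1, C=k + 9/2.
f must satisfy (3)·f(k+1) − (1)·f(k) = k + 9/2.
From deg A=0, deg B=0, deg C=1: d=1.
Solving with deg f ≤ 1: f(k) = (k + 3)/2.
So s_k = (B(k−1)f/C)·t_k = ((k + 3)/(2*k + 9))·t_k = 3**k*(k + 3).
Δs = 3**k*(2*k + 9), as required.
Σ_(k=2)^n t_k = s_(n+1) − s_(2) = (3**(n + 1)*(n + 4)) − (45), i.e. 3*3**n*n + 12*3**n - 45.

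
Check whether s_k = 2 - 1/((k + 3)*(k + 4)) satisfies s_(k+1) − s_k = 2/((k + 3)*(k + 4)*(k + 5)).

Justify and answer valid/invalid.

Valid — Δs_k = t_k.

s_(k+1) = 2 - 1/((k + 4)*(k + 5))
s_(k+1) − s_k = 2/(k**3 + 12*k**2 + 47*k + 60)
(s_(k+1) − s_k) − t_k = 0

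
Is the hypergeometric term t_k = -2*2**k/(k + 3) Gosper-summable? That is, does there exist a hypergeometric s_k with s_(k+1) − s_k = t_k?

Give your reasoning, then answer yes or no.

Compute t_(k+1)/t_k: get 2*(k + 3)/(k + 4).
Factor: A=2*k + 6; B=k + 4; C=1.
Need (2*k + 6)·f(k+1) − (k + 3)·f(k) = 1.
Bound: deg f ≤ -1.
d = -1 < 0 ⇒ no nonzero polynomial f; not summable.

No — negative degree bound, so no certificate f.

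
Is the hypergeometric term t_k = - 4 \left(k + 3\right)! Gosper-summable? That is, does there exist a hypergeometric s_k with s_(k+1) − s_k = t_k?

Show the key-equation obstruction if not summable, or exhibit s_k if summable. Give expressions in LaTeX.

No; the degree bound rules out any f.

The ratio is k + 4.
Factor: A=k + 4; B=1; C=1.
Set up (k + 4)·f(k+1) − (1)·f(k) − (1) = 0.
Degrees (1,0,0) ⇒ d ≤ -1.
Negative degree bound (-1): no f exists, t_k not Gosper-summable.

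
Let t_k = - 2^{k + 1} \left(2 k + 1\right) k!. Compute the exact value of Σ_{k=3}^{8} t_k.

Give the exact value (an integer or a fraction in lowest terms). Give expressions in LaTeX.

Σ = -371589024

Step 1: r(k) = 2*(k + 1)*(2*k + 3)/(2*k + 1).
A = 2*k + 2, B = 1, C = k + 1/2.
Solve (2*k + 2)·f(k+1) − (1)·f(k) = k + 1/2.
Bound: deg f ≤ 0.
A polynomial solution: f(k) = 1/2.
R(k) = B(k−1)·f(k)/C(k) = 1/(2*k + 1); s_k = R·t_k = -2**(k + 1)*factorial(k).
Check: Δs_k = -2**(k + 1)*(2*k + 1)*factorial(k). ✓
Σ_(k=3)^(8) t_k = s_(9) − s_(3) = -371589120 − (-96) = -371589024.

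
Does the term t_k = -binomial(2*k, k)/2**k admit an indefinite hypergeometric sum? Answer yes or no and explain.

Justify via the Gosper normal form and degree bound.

No — t_k has no hypergeometric antidifference.

Ratio r(k) = (2*k + 1)/(k + 1).
Gosper form: A/B · C(k+1)/C(k) with A=2*k + 1, B=k + 1, C=1.
Key eq: (2*k + 1)·f(k+1) = (k)·f(k) + (1).
Degrees (1,1,0) ⇒ d ≤ -1.
Negative degree bound (-1): no f exists, t_k not Gosper-summable.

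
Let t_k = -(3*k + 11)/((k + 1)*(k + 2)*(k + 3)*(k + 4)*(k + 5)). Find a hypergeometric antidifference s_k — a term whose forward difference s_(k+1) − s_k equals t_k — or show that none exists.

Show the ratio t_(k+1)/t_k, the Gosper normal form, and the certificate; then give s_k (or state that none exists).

The ratio is (k + 1)*(3*k + 14)/((k + 6)*(3*k + 11)).
Take A(k)=k + 1, B(k)=k + 6, C(k)=k + 11/3.
Set up (k + 1)·f(k+1) − (k + 5)·f(k) − (k + 11/3) = 0.
From deg A=1, deg B=1, deg C=1: d=4.
Solve for f: f(k) = k*(k + 3)*(k**2 + 7*k + 14)/24 (degree 4 ≤ 4).
So s_k = (B(k−1)f/C)·t_k = (k*(k + 3)*(k + 5)*(k**2 + 7*k + 14)/(8*(3*k + 11)))·t_k = k*(-k**2 - 7*k - 14)/(8*(k**3 + 7*k**2 + 14*k + 8)).
Verify: (-3*k - 11)/(k**5 + 15*k**4 + 85*k**3 + 225*k**2 + 274*k + 120) matches t_k.

s_k = k*(-k**2 - 7*k - 14)/(8*(k**3 + 7*k**2 + 14*k + 8))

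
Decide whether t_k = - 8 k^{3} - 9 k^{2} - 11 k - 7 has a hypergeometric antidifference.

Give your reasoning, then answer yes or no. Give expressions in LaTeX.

Compute t_(k+1)/t_k: get (8*k**3 + 33*k**2 + 53*k + 35)/(8*k**3 + 9*k**2 + 11*k + 7).
Take A(k)=1, B(k)=1, C(k)=k**3 + 9*k**2/8 + 11*k/8 + 7/8.
Solve (1)·f(k+1) − (1)·f(k) = k**3 + 9*k**2/8 + 11*k/8 + 7/8.
From deg A=0, deg B=0, deg C=3: d=4.
Coefficient equations give f(k) = k*(2*k**3 - k**2 + 3*k + 3)/8.
So s_k = (B(k−1)f/C)·t_k = (k*(2*k**3 - k**2 + 3*k + 3)/(8*k**3 + 9*k**2 + 11*k + 7))·t_k = k*(-2*k**3 + k**2 - 3*k - 3).
Verify: -8*k**3 - 9*k**2 - 11*k - 7 matches t_k.

Yes. s_k = k \left(- 2 k^{3} + k^{2} - 3 k - 3\right).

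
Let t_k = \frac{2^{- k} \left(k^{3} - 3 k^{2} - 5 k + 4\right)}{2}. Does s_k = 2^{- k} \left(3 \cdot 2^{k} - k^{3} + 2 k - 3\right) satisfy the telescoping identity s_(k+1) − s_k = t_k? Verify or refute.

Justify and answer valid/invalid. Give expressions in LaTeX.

valid; difference matches t_k

s_(k+1) = (6*2**k + 2*k - (k + 1)**3 - 1)/(2*2**k)
s_(k+1) − s_k = (k**3 - 3*k**2 - 5*k + 4)/(2*2**k)
(s_(k+1) − s_k) − t_k = 0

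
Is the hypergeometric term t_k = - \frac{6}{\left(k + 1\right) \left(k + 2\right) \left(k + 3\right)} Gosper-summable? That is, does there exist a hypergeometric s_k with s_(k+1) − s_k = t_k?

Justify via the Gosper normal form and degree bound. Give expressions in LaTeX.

The ratio is (k + 1)/(k + 4).
A = k + 1, B = k + 4, C = 1.
Solve (k + 1)·f(k+1) − (k + 3)·f(k) = 1.
From deg A=1, deg B=1, deg C=0: d=2.
Match coefficients ⇒ f(k) = k*(k + 3)/4.
Get s_k = R·t_k = 3*k*(-k - 3)/(2*(k + 1)*(k + 2)) with R(k) = B(k−1)f(k)/C(k) = k*(k + 3)**2/4.
Check: Δs_k = -6/(k**3 + 6*k**2 + 11*k + 6). ✓

Yes. s_k = \frac{3 k \left(- k - 3\right)}{2 \left(k + 1\right) \left(k + 2\right)}.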